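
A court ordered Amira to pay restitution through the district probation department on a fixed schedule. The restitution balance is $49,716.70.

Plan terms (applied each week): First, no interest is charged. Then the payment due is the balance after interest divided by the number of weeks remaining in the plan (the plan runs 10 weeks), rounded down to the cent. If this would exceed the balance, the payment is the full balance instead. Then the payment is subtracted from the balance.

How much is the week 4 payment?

Week 1: opening $49,716.70; payment $4,971.67; balance $44,745.03
Week 2: opening $44,745.03; payment $4,971.67; balance $39,773.36
Week 3: opening $39,773.36; payment $4,971.67; balance $34,801.69
Week 4: opening $34,801.69; payment $4,971.67; balance $29,830.02

$4,971.67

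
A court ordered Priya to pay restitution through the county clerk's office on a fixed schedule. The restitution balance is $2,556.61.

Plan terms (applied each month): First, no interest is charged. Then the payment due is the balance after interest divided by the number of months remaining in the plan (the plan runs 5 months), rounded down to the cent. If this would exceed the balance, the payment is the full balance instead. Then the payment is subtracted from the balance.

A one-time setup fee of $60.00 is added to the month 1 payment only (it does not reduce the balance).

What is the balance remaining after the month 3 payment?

Month 1: opening $2,556.61; payment $511.32 (+ $60.00 fee); balance $2,045.29
Month 2: opening $2,045.29; payment $511.32; balance $1,533.97
Month 3: opening $1,533.97; payment $511.32; balance $1,022.65

$1,022.65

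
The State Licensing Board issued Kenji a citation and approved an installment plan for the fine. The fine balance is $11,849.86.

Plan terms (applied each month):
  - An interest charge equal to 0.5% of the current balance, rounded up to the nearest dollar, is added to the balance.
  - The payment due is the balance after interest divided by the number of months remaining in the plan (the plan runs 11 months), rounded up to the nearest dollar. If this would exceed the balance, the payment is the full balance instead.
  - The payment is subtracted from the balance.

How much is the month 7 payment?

$1,116.00

Month 1: $11,849.86 +$60.00 interest = $11,909.86; pay $1,083.00 → $10,826.86
Month 2: $10,826.86 +$55.00 interest = $10,881.86; pay $1,089.00 → $9,792.86
Month 3: $9,792.86 +$49.00 interest = $9,841.86; pay $1,094.00 → $8,747.86
Month 4: $8,747.86 +$44.00 interest = $8,791.86; pay $1,099.00 → $7,692.86
Month 5: $7,692.86 +$39.00 interest = $7,731.86; pay $1,105.00 → $6,626.86
Month 6: $6,626.86 +$34.00 interest = $6,660.86; pay $1,111.00 → $5,549.86
Month 7: $5,549.86 +$28.00 interest = $5,577.86; pay $1,116.00 → $4,461.86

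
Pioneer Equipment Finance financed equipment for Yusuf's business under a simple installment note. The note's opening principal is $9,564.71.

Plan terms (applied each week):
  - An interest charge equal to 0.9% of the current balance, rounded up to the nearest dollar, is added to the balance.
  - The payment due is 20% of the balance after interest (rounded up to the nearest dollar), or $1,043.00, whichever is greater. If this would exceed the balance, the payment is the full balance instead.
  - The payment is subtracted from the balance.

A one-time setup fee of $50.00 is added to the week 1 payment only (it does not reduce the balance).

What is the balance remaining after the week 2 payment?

$6,231.71

Week 1: $9,564.71 +$87.00 interest = $9,651.71; pay $1,931.00 (+ $50.00 fee) → $7,720.71
Week 2: $7,720.71 +$70.00 interest = $7,790.71; pay $1,559.00 → $6,231.71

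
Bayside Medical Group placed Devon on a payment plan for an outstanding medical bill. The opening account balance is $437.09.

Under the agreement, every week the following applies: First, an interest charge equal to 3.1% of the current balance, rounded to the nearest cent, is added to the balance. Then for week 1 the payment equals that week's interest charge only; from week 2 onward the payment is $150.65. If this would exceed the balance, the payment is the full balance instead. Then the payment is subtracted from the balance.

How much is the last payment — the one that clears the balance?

Week 1: $437.09 +$13.55 interest = $450.64; pay $13.55 → $437.09
Week 2: $437.09 +$13.55 interest = $450.64; pay $150.65 → $299.99
Week 3: $299.99 +$9.30 interest = $309.29; pay $150.65 → $158.64
Week 4: $158.64 +$4.92 interest = $163.56; pay $150.65 → $12.91
Week 5: $12.91 +$0.40 interest = $13.31; pay $13.31 → $0.00

$13.31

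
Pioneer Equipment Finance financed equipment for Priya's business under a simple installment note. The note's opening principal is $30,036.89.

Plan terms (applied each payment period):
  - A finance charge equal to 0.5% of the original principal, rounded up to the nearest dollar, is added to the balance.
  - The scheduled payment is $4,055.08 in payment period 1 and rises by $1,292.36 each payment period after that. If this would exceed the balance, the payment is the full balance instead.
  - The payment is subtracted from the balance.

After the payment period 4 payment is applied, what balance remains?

# | Opening | Interest | Payment | End bal
1 | $30,036.89 | $151.00 | $4,055.08 | $26,132.81
2 | $26,132.81 | $151.00 | $5,347.44 | $20,936.37
3 | $20,936.37 | $151.00 | $6,639.80 | $14,447.57
4 | $14,447.57 | $151.00 | $7,932.16 | $6,666.41

$6,666.41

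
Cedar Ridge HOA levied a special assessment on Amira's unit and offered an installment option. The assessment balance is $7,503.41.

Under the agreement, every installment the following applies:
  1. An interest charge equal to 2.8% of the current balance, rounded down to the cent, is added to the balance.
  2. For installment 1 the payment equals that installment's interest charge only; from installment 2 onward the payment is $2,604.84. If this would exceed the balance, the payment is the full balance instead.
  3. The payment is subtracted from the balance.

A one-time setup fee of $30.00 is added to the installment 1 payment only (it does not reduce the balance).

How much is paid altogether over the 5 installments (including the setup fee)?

Installment 1: $7,503.41 +$210.09 interest = $7,713.50; pay $210.09 (+ $30.00 fee) → $7,503.41
Installment 2: $7,503.41 +$210.09 interest = $7,713.50; pay $2,604.84 → $5,108.66
Installment 3: $5,108.66 +$143.04 interest = $5,251.70; pay $2,604.84 → $2,646.86
Installment 4: $2,646.86 +$74.11 interest = $2,720.97; pay $2,604.84 → $116.13
Installment 5: $116.13 +$3.25 interest = $119.38; pay $119.38 → $0.00
Total paid: $8,173.99

$8,173.99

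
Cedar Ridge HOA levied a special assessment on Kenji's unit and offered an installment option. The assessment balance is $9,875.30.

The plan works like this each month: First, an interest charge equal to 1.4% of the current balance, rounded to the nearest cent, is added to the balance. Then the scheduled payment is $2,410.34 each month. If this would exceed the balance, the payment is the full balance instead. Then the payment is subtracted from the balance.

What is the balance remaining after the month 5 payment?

Month 1: opening $9,875.30; interest $138.25 → $10,013.55; payment $2,410.34; balance $7,603.21
Month 2: opening $7,603.21; interest $106.44 → $7,709.65; payment $2,410.34; balance $5,299.31
Month 3: opening $5,299.31; interest $74.19 → $5,373.50; payment $2,410.34; balance $2,963.16
Month 4: opening $2,963.16; interest $41.48 → $3,004.64; payment $2,410.34; balance $594.30
Month 5: opening $594.30; interest $8.32 → $602.62; payment $602.62; balance $0.00

$0.00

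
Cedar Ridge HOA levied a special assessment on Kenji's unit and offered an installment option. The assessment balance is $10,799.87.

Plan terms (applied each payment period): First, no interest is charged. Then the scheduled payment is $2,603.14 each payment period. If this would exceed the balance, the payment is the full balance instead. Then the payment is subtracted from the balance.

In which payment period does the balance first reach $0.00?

Payment period 1: $10,799.87 − $2,603.14 → $8,196.73
Payment period 2: $8,196.73 − $2,603.14 → $5,593.59
Payment period 3: $5,593.59 − $2,603.14 → $2,990.45
Payment period 4: $2,990.45 − $2,603.14 → $387.31
Payment period 5: $387.31 − $387.31 → $0.00
Balance reaches $0.00 in payment period 5.

5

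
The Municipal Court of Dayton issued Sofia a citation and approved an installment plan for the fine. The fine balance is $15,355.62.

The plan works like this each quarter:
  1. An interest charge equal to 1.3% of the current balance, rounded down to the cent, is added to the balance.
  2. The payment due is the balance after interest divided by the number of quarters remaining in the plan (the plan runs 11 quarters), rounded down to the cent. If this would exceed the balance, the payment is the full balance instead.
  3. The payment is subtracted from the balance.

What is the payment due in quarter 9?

$1,568.04

# | Opening | Interest | Payment | End bal
1 | $15,355.62 | $199.62 | $1,414.11 | $14,141.13
2 | $14,141.13 | $183.83 | $1,432.49 | $12,892.47
3 | $12,892.47 | $167.60 | $1,451.11 | $11,608.96
4 | $11,608.96 | $150.91 | $1,469.98 | $10,289.89
5 | $10,289.89 | $133.76 | $1,489.09 | $8,934.56
6 | $8,934.56 | $116.14 | $1,508.45 | $7,542.25
7 | $7,542.25 | $98.04 | $1,528.05 | $6,112.24
8 | $6,112.24 | $79.45 | $1,547.92 | $4,643.77
9 | $4,643.77 | $60.36 | $1,568.04 | $3,136.09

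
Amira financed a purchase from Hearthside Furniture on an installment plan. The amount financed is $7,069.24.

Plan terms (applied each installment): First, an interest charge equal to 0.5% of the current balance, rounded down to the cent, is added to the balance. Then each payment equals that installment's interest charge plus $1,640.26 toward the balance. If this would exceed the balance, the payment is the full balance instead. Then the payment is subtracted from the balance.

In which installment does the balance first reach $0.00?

5

# | Opening | Interest | Payment | End bal
1 | $7,069.24 | $35.34 | $1,675.60 | $5,428.98
2 | $5,428.98 | $27.14 | $1,667.40 | $3,788.72
3 | $3,788.72 | $18.94 | $1,659.20 | $2,148.46
4 | $2,148.46 | $10.74 | $1,651.00 | $508.20
5 | $508.20 | $2.54 | $510.74 | $0.00
Balance reaches $0.00 in installment 5.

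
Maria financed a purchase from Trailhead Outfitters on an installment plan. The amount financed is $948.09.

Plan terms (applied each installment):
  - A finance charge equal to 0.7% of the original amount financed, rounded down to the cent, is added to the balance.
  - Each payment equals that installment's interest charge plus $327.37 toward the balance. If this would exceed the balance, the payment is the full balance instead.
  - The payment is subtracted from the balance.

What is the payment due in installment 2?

$334.00

Installment 1: $948.09 +$6.63 interest = $954.72; pay $334.00 → $620.72
Installment 2: $620.72 +$6.63 interest = $627.35; pay $334.00 → $293.35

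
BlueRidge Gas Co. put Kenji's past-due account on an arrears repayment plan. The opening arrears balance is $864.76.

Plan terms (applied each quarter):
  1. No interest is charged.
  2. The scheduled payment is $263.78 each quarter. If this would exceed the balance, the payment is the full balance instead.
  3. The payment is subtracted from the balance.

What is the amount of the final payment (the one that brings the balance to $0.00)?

Quarter 1: $864.76 − $263.78 → $600.98
Quarter 2: $600.98 − $263.78 → $337.20
Quarter 3: $337.20 − $263.78 → $73.42
Quarter 4: $73.42 − $73.42 → $0.00

$73.42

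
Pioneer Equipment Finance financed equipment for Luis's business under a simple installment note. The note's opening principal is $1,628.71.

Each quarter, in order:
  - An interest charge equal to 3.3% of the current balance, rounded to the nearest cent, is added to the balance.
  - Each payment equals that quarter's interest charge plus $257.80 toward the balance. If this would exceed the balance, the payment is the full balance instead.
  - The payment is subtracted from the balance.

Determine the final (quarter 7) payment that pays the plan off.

Quarter 1: opening $1,628.71; interest $53.75 → $1,682.46; payment $311.55; balance $1,370.91
Quarter 2: opening $1,370.91; interest $45.24 → $1,416.15; payment $303.04; balance $1,113.11
Quarter 3: opening $1,113.11; interest $36.73 → $1,149.84; payment $294.53; balance $855.31
Quarter 4: opening $855.31; interest $28.23 → $883.54; payment $286.03; balance $597.51
Quarter 5: opening $597.51; interest $19.72 → $617.23; payment $277.52; balance $339.71
Quarter 6: opening $339.71; interest $11.21 → $350.92; payment $269.01; balance $81.91
Quarter 7: opening $81.91; interest $2.70 → $84.61; payment $84.61; balance $0.00

$84.61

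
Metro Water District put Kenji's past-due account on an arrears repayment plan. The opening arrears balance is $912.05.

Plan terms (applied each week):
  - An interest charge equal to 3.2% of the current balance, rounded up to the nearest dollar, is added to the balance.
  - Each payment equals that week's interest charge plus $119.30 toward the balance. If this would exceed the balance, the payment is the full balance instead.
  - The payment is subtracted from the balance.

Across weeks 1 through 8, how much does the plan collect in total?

# | Opening | Interest | Payment | End bal
1 | $912.05 | $30.00 | $149.30 | $792.75
2 | $792.75 | $26.00 | $145.30 | $673.45
3 | $673.45 | $22.00 | $141.30 | $554.15
4 | $554.15 | $18.00 | $137.30 | $434.85
5 | $434.85 | $14.00 | $133.30 | $315.55
6 | $315.55 | $11.00 | $130.30 | $196.25
7 | $196.25 | $7.00 | $126.30 | $76.95
8 | $76.95 | $3.00 | $79.95 | $0.00
Total paid: $1,043.05

$1,043.05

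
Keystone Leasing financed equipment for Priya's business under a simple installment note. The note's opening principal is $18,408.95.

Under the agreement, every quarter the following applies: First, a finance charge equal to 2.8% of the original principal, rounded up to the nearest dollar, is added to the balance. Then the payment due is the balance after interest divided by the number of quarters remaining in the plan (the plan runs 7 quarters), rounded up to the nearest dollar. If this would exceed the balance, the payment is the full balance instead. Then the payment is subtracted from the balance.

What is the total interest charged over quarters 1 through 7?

# | Opening | Interest | Payment | End bal
1 | $18,408.95 | $516.00 | $2,704.00 | $16,220.95
2 | $16,220.95 | $516.00 | $2,790.00 | $13,946.95
3 | $13,946.95 | $516.00 | $2,893.00 | $11,569.95
4 | $11,569.95 | $516.00 | $3,022.00 | $9,063.95
5 | $9,063.95 | $516.00 | $3,194.00 | $6,385.95
6 | $6,385.95 | $516.00 | $3,451.00 | $3,450.95
7 | $3,450.95 | $516.00 | $3,966.95 | $0.00
Total interest: $516.00 + $516.00 + $516.00 + $516.00 + $516.00 + $516.00 + $516.00 = $3,612.00

$3,612.00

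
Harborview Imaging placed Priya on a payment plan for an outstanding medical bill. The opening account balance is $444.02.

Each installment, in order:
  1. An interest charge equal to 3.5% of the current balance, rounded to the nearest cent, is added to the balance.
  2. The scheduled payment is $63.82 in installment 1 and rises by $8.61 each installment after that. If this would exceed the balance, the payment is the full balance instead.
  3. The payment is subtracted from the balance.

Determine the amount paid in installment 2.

Installment 1: $444.02 +$15.54 interest = $459.56; pay $63.82 → $395.74
Installment 2: $395.74 +$13.85 interest = $409.59; pay $72.43 → $337.16

$72.43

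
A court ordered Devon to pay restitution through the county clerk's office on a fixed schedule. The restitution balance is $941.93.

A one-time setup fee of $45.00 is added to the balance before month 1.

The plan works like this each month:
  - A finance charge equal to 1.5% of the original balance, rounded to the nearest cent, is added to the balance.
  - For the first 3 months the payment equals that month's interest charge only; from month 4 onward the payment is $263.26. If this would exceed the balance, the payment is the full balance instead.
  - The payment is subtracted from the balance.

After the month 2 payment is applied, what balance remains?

$986.93

Month 1: $986.93 +$14.13 interest = $1,001.06; pay $14.13 → $986.93
Month 2: $986.93 +$14.13 interest = $1,001.06; pay $14.13 → $986.93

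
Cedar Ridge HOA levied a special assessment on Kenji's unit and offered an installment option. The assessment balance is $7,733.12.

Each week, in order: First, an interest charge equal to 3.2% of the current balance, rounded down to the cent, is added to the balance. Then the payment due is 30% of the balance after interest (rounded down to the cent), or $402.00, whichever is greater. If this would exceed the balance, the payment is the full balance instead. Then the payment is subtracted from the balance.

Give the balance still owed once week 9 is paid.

Week 1: $7,733.12 +$247.45 interest = $7,980.57; pay $2,394.17 → $5,586.40
Week 2: $5,586.40 +$178.76 interest = $5,765.16; pay $1,729.54 → $4,035.62
Week 3: $4,035.62 +$129.13 interest = $4,164.75; pay $1,249.42 → $2,915.33
Week 4: $2,915.33 +$93.29 interest = $3,008.62; pay $902.58 → $2,106.04
Week 5: $2,106.04 +$67.39 interest = $2,173.43; pay $652.02 → $1,521.41
Week 6: $1,521.41 +$48.68 interest = $1,570.09; pay $471.02 → $1,099.07
Week 7: $1,099.07 +$35.17 interest = $1,134.24; pay $402.00 → $732.24
Week 8: $732.24 +$23.43 interest = $755.67; pay $402.00 → $353.67
Week 9: $353.67 +$11.31 interest = $364.98; pay $364.98 → $0.00

$0.00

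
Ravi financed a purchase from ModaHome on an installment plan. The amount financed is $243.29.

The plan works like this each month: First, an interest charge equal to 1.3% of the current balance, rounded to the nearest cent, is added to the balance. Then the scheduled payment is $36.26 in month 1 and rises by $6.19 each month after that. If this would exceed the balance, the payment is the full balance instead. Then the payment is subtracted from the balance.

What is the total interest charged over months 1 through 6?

$10.78

Month 1: $243.29 +$3.16 interest = $246.45; pay $36.26 → $210.19
Month 2: $210.19 +$2.73 interest = $212.92; pay $42.45 → $170.47
Month 3: $170.47 +$2.22 interest = $172.69; pay $48.64 → $124.05
Month 4: $124.05 +$1.61 interest = $125.66; pay $54.83 → $70.83
Month 5: $70.83 +$0.92 interest = $71.75; pay $61.02 → $10.73
Month 6: $10.73 +$0.14 interest = $10.87; pay $10.87 → $0.00
Total interest: $3.16 + $2.73 + $2.22 + $1.61 + $0.92 + $0.14 = $10.78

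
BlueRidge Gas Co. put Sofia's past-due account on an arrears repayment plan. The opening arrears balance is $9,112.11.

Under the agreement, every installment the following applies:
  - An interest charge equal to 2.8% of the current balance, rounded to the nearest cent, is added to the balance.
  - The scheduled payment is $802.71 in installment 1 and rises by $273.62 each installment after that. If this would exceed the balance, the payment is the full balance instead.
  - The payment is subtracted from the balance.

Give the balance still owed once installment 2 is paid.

$7,728.02

Installment 1: $9,112.11 +$255.14 interest = $9,367.25; pay $802.71 → $8,564.54
Installment 2: $8,564.54 +$239.81 interest = $8,804.35; pay $1,076.33 → $7,728.02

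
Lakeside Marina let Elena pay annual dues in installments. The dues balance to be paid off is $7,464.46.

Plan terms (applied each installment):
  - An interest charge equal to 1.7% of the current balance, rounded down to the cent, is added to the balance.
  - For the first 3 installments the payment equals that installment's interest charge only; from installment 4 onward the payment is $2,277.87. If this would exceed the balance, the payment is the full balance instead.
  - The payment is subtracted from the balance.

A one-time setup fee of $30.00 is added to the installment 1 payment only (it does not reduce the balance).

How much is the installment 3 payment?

$126.89

Installment 1: $7,464.46 +$126.89 interest = $7,591.35; pay $126.89 (+ $30.00 fee) → $7,464.46
Installment 2: $7,464.46 +$126.89 interest = $7,591.35; pay $126.89 → $7,464.46
Installment 3: $7,464.46 +$126.89 interest = $7,591.35; pay $126.89 → $7,464.46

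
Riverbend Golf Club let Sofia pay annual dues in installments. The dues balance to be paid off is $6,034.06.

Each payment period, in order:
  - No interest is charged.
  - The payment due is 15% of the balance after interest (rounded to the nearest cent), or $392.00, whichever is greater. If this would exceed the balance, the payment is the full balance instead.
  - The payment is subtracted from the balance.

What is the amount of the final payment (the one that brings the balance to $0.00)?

# | Opening | Payment | End bal
1 | $6,034.06 | $905.11 | $5,128.95
2 | $5,128.95 | $769.34 | $4,359.61
3 | $4,359.61 | $653.94 | $3,705.67
4 | $3,705.67 | $555.85 | $3,149.82
5 | $3,149.82 | $472.47 | $2,677.35
6 | $2,677.35 | $401.60 | $2,275.75
7 | $2,275.75 | $392.00 | $1,883.75
8 | $1,883.75 | $392.00 | $1,491.75
9 | $1,491.75 | $392.00 | $1,099.75
10 | $1,099.75 | $392.00 | $707.75
11 | $707.75 | $392.00 | $315.75
12 | $315.75 | $315.75 | $0.00

$315.75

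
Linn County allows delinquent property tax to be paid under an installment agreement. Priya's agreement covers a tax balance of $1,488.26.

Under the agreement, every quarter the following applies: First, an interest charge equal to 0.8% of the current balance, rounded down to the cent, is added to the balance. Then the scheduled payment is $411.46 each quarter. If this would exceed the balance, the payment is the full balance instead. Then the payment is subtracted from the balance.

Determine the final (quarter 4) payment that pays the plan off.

Quarter 1: $1,488.26 +$11.90 interest = $1,500.16; pay $411.46 → $1,088.70
Quarter 2: $1,088.70 +$8.70 interest = $1,097.40; pay $411.46 → $685.94
Quarter 3: $685.94 +$5.48 interest = $691.42; pay $411.46 → $279.96
Quarter 4: $279.96 +$2.23 interest = $282.19; pay $282.19 → $0.00

$282.19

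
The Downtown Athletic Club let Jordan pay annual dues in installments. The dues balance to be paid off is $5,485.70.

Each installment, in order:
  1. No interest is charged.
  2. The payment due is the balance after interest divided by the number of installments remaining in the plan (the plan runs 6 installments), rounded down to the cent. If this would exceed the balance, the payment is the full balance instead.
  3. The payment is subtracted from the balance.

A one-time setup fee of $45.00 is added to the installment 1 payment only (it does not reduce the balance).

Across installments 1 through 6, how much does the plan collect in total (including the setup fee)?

Installment 1: $5,485.70 − $914.28 (+ $45.00 fee) → $4,571.42
Installment 2: $4,571.42 − $914.28 → $3,657.14
Installment 3: $3,657.14 − $914.28 → $2,742.86
Installment 4: $2,742.86 − $914.28 → $1,828.58
Installment 5: $1,828.58 − $914.29 → $914.29
Installment 6: $914.29 − $914.29 → $0.00
Total paid: $5,530.70

$5,530.70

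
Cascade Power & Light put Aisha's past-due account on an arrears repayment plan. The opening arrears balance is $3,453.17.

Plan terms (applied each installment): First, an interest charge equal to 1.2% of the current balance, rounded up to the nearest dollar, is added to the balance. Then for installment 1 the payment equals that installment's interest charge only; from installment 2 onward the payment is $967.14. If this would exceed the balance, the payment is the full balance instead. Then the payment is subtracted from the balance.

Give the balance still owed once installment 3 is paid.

Installment 1: opening $3,453.17; interest $42.00 → $3,495.17; payment $42.00; balance $3,453.17
Installment 2: opening $3,453.17; interest $42.00 → $3,495.17; payment $967.14; balance $2,528.03
Installment 3: opening $2,528.03; interest $31.00 → $2,559.03; payment $967.14; balance $1,591.89

$1,591.89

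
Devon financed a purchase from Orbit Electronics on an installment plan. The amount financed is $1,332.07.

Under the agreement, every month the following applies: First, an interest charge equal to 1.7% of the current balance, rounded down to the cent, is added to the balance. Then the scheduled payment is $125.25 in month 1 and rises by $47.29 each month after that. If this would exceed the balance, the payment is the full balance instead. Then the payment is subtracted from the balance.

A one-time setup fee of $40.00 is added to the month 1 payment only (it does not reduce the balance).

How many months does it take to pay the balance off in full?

Month 1: opening $1,332.07; interest $22.64 → $1,354.71; payment $125.25 (+ $40.00 fee); balance $1,229.46
Month 2: opening $1,229.46; interest $20.90 → $1,250.36; payment $172.54; balance $1,077.82
Month 3: opening $1,077.82; interest $18.32 → $1,096.14; payment $219.83; balance $876.31
Month 4: opening $876.31; interest $14.89 → $891.20; payment $267.12; balance $624.08
Month 5: opening $624.08; interest $10.60 → $634.68; payment $314.41; balance $320.27
Month 6: opening $320.27; interest $5.44 → $325.71; payment $325.71; balance $0.00
Balance reaches $0.00 in month 6.

6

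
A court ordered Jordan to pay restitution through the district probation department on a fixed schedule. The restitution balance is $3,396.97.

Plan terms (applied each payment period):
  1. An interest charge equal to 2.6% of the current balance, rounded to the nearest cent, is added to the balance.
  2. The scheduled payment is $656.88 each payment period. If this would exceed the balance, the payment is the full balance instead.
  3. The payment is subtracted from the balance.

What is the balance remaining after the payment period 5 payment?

# | Opening | Interest | Payment | End bal
1 | $3,396.97 | $88.32 | $656.88 | $2,828.41
2 | $2,828.41 | $73.54 | $656.88 | $2,245.07
3 | $2,245.07 | $58.37 | $656.88 | $1,646.56
4 | $1,646.56 | $42.81 | $656.88 | $1,032.49
5 | $1,032.49 | $26.84 | $656.88 | $402.45

$402.45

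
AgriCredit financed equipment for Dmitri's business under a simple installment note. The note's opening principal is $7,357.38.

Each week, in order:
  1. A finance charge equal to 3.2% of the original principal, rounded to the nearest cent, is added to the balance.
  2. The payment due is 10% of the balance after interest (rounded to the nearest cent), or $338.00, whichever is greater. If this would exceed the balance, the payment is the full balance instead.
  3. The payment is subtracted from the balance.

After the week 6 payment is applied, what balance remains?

Week 1: $7,357.38 +$235.44 interest = $7,592.82; pay $759.28 → $6,833.54
Week 2: $6,833.54 +$235.44 interest = $7,068.98; pay $706.90 → $6,362.08
Week 3: $6,362.08 +$235.44 interest = $6,597.52; pay $659.75 → $5,937.77
Week 4: $5,937.77 +$235.44 interest = $6,173.21; pay $617.32 → $5,555.89
Week 5: $5,555.89 +$235.44 interest = $5,791.33; pay $579.13 → $5,212.20
Week 6: $5,212.20 +$235.44 interest = $5,447.64; pay $544.76 → $4,902.88

$4,902.88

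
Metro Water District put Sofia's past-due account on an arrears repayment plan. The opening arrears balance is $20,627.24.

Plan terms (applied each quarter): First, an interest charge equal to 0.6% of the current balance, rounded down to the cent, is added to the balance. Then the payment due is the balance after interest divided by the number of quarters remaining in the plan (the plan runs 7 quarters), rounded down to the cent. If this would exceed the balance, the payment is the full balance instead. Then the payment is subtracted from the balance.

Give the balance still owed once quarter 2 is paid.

Quarter 1: opening $20,627.24; interest $123.76 → $20,751.00; payment $2,964.42; balance $17,786.58
Quarter 2: opening $17,786.58; interest $106.71 → $17,893.29; payment $2,982.21; balance $14,911.08

$14,911.08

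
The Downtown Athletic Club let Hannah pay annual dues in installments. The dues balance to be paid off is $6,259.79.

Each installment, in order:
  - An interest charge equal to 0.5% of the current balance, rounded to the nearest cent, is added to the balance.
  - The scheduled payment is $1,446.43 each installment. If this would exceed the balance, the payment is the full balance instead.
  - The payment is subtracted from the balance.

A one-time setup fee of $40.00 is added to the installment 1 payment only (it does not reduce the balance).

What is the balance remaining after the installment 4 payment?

Installment 1: opening $6,259.79; interest $31.30 → $6,291.09; payment $1,446.43 (+ $40.00 fee); balance $4,844.66
Installment 2: opening $4,844.66; interest $24.22 → $4,868.88; payment $1,446.43; balance $3,422.45
Installment 3: opening $3,422.45; interest $17.11 → $3,439.56; payment $1,446.43; balance $1,993.13
Installment 4: opening $1,993.13; interest $9.97 → $2,003.10; payment $1,446.43; balance $556.67

$556.67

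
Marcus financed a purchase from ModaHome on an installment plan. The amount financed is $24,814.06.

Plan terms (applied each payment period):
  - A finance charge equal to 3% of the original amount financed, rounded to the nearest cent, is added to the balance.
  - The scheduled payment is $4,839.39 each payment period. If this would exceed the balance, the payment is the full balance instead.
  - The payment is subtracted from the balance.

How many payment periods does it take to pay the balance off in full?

7

Payment period 1: $24,814.06 +$744.42 interest = $25,558.48; pay $4,839.39 → $20,719.09
Payment period 2: $20,719.09 +$744.42 interest = $21,463.51; pay $4,839.39 → $16,624.12
Payment period 3: $16,624.12 +$744.42 interest = $17,368.54; pay $4,839.39 → $12,529.15
Payment period 4: $12,529.15 +$744.42 interest = $13,273.57; pay $4,839.39 → $8,434.18
Payment period 5: $8,434.18 +$744.42 interest = $9,178.60; pay $4,839.39 → $4,339.21
Payment period 6: $4,339.21 +$744.42 interest = $5,083.63; pay $4,839.39 → $244.24
Payment period 7: $244.24 +$744.42 interest = $988.66; pay $988.66 → $0.00
Balance reaches $0.00 in payment period 7.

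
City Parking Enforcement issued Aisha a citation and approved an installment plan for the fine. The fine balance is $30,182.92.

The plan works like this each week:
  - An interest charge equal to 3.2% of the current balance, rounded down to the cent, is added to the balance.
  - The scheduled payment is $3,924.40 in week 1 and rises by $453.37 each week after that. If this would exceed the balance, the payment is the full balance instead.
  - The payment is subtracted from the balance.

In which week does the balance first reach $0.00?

7

Week 1: $30,182.92 +$965.85 interest = $31,148.77; pay $3,924.40 → $27,224.37
Week 2: $27,224.37 +$871.17 interest = $28,095.54; pay $4,377.77 → $23,717.77
Week 3: $23,717.77 +$758.96 interest = $24,476.73; pay $4,831.14 → $19,645.59
Week 4: $19,645.59 +$628.65 interest = $20,274.24; pay $5,284.51 → $14,989.73
Week 5: $14,989.73 +$479.67 interest = $15,469.40; pay $5,737.88 → $9,731.52
Week 6: $9,731.52 +$311.40 interest = $10,042.92; pay $6,191.25 → $3,851.67
Week 7: $3,851.67 +$123.25 interest = $3,974.92; pay $3,974.92 → $0.00
Balance reaches $0.00 in week 7.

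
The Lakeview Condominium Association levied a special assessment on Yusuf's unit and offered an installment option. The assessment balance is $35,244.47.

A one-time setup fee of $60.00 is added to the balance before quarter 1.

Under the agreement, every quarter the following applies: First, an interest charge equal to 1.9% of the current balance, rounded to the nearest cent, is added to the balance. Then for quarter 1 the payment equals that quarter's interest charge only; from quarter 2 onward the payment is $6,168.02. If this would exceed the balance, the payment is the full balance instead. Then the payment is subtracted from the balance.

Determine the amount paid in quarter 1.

$670.78

Quarter 1: $35,304.47 +$670.78 interest = $35,975.25; pay $670.78 → $35,304.47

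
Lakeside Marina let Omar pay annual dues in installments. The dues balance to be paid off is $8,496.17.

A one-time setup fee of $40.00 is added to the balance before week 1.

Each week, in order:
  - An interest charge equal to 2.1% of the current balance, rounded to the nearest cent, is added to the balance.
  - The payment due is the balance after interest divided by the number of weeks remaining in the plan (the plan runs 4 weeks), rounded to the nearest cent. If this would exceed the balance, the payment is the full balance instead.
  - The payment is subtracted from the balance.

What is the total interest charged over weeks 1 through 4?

$457.66

# | Opening | Interest | Payment | End bal
1 | $8,536.17 | $179.26 | $2,178.86 | $6,536.57
2 | $6,536.57 | $137.27 | $2,224.61 | $4,449.23
3 | $4,449.23 | $93.43 | $2,271.33 | $2,271.33
4 | $2,271.33 | $47.70 | $2,319.03 | $0.00
Total interest: $179.26 + $137.27 + $93.43 + $47.70 = $457.66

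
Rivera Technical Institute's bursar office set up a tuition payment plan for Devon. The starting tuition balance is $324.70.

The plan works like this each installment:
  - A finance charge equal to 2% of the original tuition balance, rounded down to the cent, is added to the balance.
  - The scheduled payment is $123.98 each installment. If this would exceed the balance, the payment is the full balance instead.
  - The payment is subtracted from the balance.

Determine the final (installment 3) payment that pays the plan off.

$96.21

Installment 1: $324.70 +$6.49 interest = $331.19; pay $123.98 → $207.21
Installment 2: $207.21 +$6.49 interest = $213.70; pay $123.98 → $89.72
Installment 3: $89.72 +$6.49 interest = $96.21; pay $96.21 → $0.00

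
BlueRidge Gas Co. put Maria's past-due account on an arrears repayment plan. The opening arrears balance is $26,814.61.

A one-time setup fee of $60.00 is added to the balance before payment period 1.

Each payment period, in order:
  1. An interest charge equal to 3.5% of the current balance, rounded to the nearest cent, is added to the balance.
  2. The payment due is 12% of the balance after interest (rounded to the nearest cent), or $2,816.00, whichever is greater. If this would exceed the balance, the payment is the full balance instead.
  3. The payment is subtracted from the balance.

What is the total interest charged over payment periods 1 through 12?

$6,075.62

Payment period 1: opening $26,874.61; interest $940.61 → $27,815.22; payment $3,337.83; balance $24,477.39
Payment period 2: opening $24,477.39; interest $856.71 → $25,334.10; payment $3,040.09; balance $22,294.01
Payment period 3: opening $22,294.01; interest $780.29 → $23,074.30; payment $2,816.00; balance $20,258.30
Payment period 4: opening $20,258.30; interest $709.04 → $20,967.34; payment $2,816.00; balance $18,151.34
Payment period 5: opening $18,151.34; interest $635.30 → $18,786.64; payment $2,816.00; balance $15,970.64
Payment period 6: opening $15,970.64; interest $558.97 → $16,529.61; payment $2,816.00; balance $13,713.61
Payment period 7: opening $13,713.61; interest $479.98 → $14,193.59; payment $2,816.00; balance $11,377.59
Payment period 8: opening $11,377.59; interest $398.22 → $11,775.81; payment $2,816.00; balance $8,959.81
Payment period 9: opening $8,959.81; interest $313.59 → $9,273.40; payment $2,816.00; balance $6,457.40
Payment period 10: opening $6,457.40; interest $226.01 → $6,683.41; payment $2,816.00; balance $3,867.41
Payment period 11: opening $3,867.41; interest $135.36 → $4,002.77; payment $2,816.00; balance $1,186.77
Payment period 12: opening $1,186.77; interest $41.54 → $1,228.31; payment $1,228.31; balance $0.00
Total interest: $940.61 + $856.71 + $780.29 + $709.04 + $635.30 + $558.97 + $479.98 + $398.22 + $313.59 + $226.01 + $135.36 + $41.54 = $6,075.62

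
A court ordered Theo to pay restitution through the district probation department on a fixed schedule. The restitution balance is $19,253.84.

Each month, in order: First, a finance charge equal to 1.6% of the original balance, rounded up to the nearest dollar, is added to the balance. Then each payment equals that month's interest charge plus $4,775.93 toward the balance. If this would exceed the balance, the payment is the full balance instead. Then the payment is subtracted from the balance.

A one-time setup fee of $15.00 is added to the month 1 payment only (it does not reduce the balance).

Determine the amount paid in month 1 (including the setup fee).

$5,099.93

Month 1: $19,253.84 +$309.00 interest = $19,562.84; pay $5,084.93 (+ $15.00 fee) → $14,477.91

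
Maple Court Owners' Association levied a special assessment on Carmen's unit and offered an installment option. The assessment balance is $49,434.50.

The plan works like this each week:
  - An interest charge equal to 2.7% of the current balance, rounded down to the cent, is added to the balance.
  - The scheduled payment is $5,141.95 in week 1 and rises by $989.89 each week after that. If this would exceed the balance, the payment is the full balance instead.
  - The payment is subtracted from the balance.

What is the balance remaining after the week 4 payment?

$27,530.69

Week 1: $49,434.50 +$1,334.73 interest = $50,769.23; pay $5,141.95 → $45,627.28
Week 2: $45,627.28 +$1,231.93 interest = $46,859.21; pay $6,131.84 → $40,727.37
Week 3: $40,727.37 +$1,099.63 interest = $41,827.00; pay $7,121.73 → $34,705.27
Week 4: $34,705.27 +$937.04 interest = $35,642.31; pay $8,111.62 → $27,530.69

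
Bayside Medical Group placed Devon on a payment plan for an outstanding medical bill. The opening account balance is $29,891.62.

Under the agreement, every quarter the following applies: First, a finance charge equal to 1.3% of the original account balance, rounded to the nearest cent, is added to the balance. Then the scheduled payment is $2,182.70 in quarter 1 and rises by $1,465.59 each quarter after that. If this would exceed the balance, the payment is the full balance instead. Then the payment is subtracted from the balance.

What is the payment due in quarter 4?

$6,579.47

Quarter 1: opening $29,891.62; interest $388.59 → $30,280.21; payment $2,182.70; balance $28,097.51
Quarter 2: opening $28,097.51; interest $388.59 → $28,486.10; payment $3,648.29; balance $24,837.81
Quarter 3: opening $24,837.81; interest $388.59 → $25,226.40; payment $5,113.88; balance $20,112.52
Quarter 4: opening $20,112.52; interest $388.59 → $20,501.11; payment $6,579.47; balance $13,921.64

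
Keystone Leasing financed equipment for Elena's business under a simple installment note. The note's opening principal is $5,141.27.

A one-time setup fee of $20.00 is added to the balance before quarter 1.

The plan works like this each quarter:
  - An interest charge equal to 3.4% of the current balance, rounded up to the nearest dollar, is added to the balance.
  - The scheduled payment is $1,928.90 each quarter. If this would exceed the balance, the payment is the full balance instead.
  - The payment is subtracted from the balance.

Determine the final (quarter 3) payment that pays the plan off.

# | Opening | Interest | Payment | End bal
1 | $5,161.27 | $176.00 | $1,928.90 | $3,408.37
2 | $3,408.37 | $116.00 | $1,928.90 | $1,595.47
3 | $1,595.47 | $55.00 | $1,650.47 | $0.00

$1,650.47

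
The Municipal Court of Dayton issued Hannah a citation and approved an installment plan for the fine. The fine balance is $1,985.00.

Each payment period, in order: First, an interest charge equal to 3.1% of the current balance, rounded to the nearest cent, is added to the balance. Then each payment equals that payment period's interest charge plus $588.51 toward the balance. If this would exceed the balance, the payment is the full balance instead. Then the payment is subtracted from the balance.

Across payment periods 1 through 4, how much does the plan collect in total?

# | Opening | Interest | Payment | End bal
1 | $1,985.00 | $61.54 | $650.05 | $1,396.49
2 | $1,396.49 | $43.29 | $631.80 | $807.98
3 | $807.98 | $25.05 | $613.56 | $219.47
4 | $219.47 | $6.80 | $226.27 | $0.00
Total paid: $2,121.68

$2,121.68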